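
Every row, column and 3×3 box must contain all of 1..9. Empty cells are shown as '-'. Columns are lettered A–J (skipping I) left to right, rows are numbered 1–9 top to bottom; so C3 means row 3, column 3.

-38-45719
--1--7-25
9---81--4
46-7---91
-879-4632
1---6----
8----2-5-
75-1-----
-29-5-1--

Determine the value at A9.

A2 = 6: row 2 has {1,2,5,7}; col 1 has {1,4,7,8,9}; box has {1,3,8,9} → only 6 remains.
B2 = 4: row 2 has {1,2,5,6,7}; col 2 has {2,3,5,6,8}; box has {1,3,6,8,9} → only 4 remains.
D2 = 3: row 2 has {1,2,4,5,6,7}; col 4 has {1,7,9}; box has {1,4,5,7,8} → only 3 remains.
E2 = 9: row 2 has {1,2,3,4,5,6,7}; col 5 has {4,5,6,8}; box has {1,3,4,5,7,8} → only 9 remains.
G2 = 8: row 2 has {1,2,3,4,5,6,7,9}; col 7 has {1,6,7}; box has {1,2,4,5,7,9} → only 8 remains.
B3 = 7: row 3 has {1,4,8,9}; col 2 has {2,3,4,5,6,8}; box has {1,3,4,6,8,9} → only 7 remains.
G3 = 3: row 3 has {1,4,7,8,9}; col 7 has {1,6,7,8}; box has {1,2,4,5,7,8,9} → only 3 remains.
H3 = 6: row 3 has {1,3,4,7,8,9}; col 8 has {1,2,3,5,9}; box has {1,2,3,4,5,7,8,9} → only 6 remains.
G4 = 5: row 4 has {1,4,6,7,9}; col 7 has {1,3,6,7,8}; box has {1,2,3,6,9} → only 5 remains.
A5 = 5: row 5 has {2,3,4,6,7,8,9}; col 1 has {1,4,6,7,8,9}; box has {1,4,6,7,8} → only 5 remains.
E5 = 1: row 5 has {2,3,4,5,6,7,8,9}; col 5 has {4,5,6,8,9}; box has {4,6,7,9} → only 1 remains.
B6 = 9: row 6 has {1,6}; col 2 has {2,3,4,5,6,7,8}; box has {1,4,5,6,7,8} → only 9 remains.
G6 = 4: row 6 has {1,6,9}; col 7 has {1,3,5,6,7,8}; box has {1,2,3,5,6,9} → only 4 remains.
B7 = 1: row 7 has {2,5,8}; col 2 has {2,3,4,5,6,7,8,9}; box has {2,5,7,8,9} → only 1 remains.
G7 = 9: row 7 has {1,2,5,8}; col 7 has {1,3,4,5,6,7,8}; box has {1,5} → only 9 remains.
E8 = 3: row 8 has {1,5,7}; col 5 has {1,4,5,6,8,9}; box has {1,2,5} → only 3 remains.
G8 = 2: row 8 has {1,3,5,7}; col 7 has {1,3,4,5,6,7,8,9}; box has {1,5,9} → only 2 remains.
A9 = 3: row 9 has {1,2,5,9}; col 1 has {1,4,5,6,7,8,9}; box has {1,2,5,7,8,9} → only 3 remains.

3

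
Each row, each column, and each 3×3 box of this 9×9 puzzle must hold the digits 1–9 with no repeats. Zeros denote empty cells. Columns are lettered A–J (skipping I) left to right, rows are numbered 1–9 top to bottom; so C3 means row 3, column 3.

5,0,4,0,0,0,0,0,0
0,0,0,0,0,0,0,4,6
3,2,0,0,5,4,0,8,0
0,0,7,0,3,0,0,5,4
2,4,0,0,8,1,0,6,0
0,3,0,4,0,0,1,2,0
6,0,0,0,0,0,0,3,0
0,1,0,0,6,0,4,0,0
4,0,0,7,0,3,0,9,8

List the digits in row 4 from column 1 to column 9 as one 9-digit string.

167239854

H8 = 7 (sole candidate).
B9 = 5 (sole candidate).
C9 = 2 (sole candidate).
E9 = 1 (sole candidate).
G9 = 6 (sole candidate).
H1 = 1 (sole candidate).
G2 = 5 (hidden single in row 2).
G7 = 2 (sole candidate).
J8 = 5 (sole candidate).
J7 = 1 (sole candidate).
D2 = 3 (hidden single in row 2).
A4 = 1: in row 4, 1 can only go here (every other open cell in that row sees a 1).
C2 = 1 (hidden single in row 2).
D3 = 1 (hidden single in row 3).
C3 = 6 (hidden single in row 3).
F6 = 6 (hidden single in row 6).
D1 = 6 (hidden single in row 1).
B4 = 6: in row 4, 6 can only go here (every other open cell in that row sees a 6).
G4 = 8: in row 4, 8 can only go here (every other open cell in that row sees an 8).
C6 = 5 (hidden single in row 6).
C5 = 9 (sole candidate).
D5 = 5 (sole candidate).
A6 = 8 (sole candidate).
C7 = 8 (sole candidate).
D7 = 9 (sole candidate).
E7 = 4 (sole candidate).
F7 = 5 (sole candidate).
A8 = 9 (sole candidate).
C8 = 3 (sole candidate).
A2 = 7 (sole candidate).
D4 = 2: row 4 has {1,3,4,5,6,7,8}; col 4 has {1,3,4,5,6,7,9}; box has {1,3,4,5,6,8} → only 2 remains.
F4 = 9: row 4 has {1,2,3,4,5,6,7,8}; col 6 has {1,3,4,5,6}; box has {1,2,3,4,5,6,8} → only 9 remains.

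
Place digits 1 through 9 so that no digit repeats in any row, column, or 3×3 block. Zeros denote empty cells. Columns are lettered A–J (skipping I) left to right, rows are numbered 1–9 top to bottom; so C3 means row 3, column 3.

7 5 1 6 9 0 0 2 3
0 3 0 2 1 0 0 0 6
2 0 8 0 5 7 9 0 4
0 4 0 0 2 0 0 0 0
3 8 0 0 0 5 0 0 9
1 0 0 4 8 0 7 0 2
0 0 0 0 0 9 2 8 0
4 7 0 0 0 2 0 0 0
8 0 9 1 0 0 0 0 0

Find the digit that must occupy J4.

G1 = 8: row 1 has {1,2,3,5,6,7,9}; col 7 has {2,7,9}; box has {2,3,4,6,9} → only 8 remains.
A2 = 9: row 2 has {1,2,3,6}; col 1 has {1,2,3,4,7,8}; box has {1,2,3,5,7,8} → only 9 remains.
C2 = 4: row 2 has {1,2,3,6,9}; col 3 has {1,8,9}; box has {1,2,3,5,7,8,9} → only 4 remains.
F2 = 8: row 2 has {1,2,3,4,6,9}; col 6 has {2,5,7,9}; box has {1,2,5,6,7,9} → only 8 remains.
G2 = 5: row 2 has {1,2,3,4,6,8,9}; col 7 has {2,7,8,9}; box has {2,3,4,6,8,9} → only 5 remains.
H2 = 7: row 2 has {1,2,3,4,5,6,8,9}; col 8 has {2,8}; box has {2,3,4,5,6,8,9} → only 7 remains.
B3 = 6: row 3 has {2,4,5,7,8,9}; col 2 has {3,4,5,7,8}; box has {1,2,3,4,5,7,8,9} → only 6 remains.
D3 = 3: row 3 has {2,4,5,6,7,8,9}; col 4 has {1,2,4,6}; box has {1,2,5,6,7,8,9} → only 3 remains.
H3 = 1: row 3 has {2,3,4,5,6,7,8,9}; col 8 has {2,7,8}; box has {2,3,4,5,6,7,8,9} → only 1 remains.
D5 = 7: row 5 has {3,5,8,9}; col 4 has {1,2,3,4,6}; box has {2,4,5,8} → only 7 remains.
E5 = 6: row 5 has {3,5,7,8,9}; col 5 has {1,2,5,8,9}; box has {2,4,5,7,8} → only 6 remains.
H5 = 4: row 5 has {3,5,6,7,8,9}; col 8 has {1,2,7,8}; box has {2,7,9} → only 4 remains.
B6 = 9: row 6 has {1,2,4,7,8}; col 2 has {3,4,5,6,7,8}; box has {1,3,4,8} → only 9 remains.
F6 = 3: row 6 has {1,2,4,7,8,9}; col 6 has {2,5,7,8,9}; box has {2,4,5,6,7,8} → only 3 remains.
B7 = 1: row 7 has {2,8,9}; col 2 has {3,4,5,6,7,8,9}; box has {4,7,8,9} → only 1 remains.
D7 = 5: row 7 has {1,2,8,9}; col 4 has {1,2,3,4,6,7}; box has {1,2,9} → only 5 remains.
J7 = 7: row 7 has {1,2,5,8,9}; col 9 has {2,3,4,6,9}; box has {2,8} → only 7 remains.
D8 = 8: row 8 has {2,4,7}; col 4 has {1,2,3,4,5,6,7}; box has {1,2,5,9} → only 8 remains.
E8 = 3: row 8 has {2,4,7,8}; col 5 has {1,2,5,6,8,9}; box has {1,2,5,8,9} → only 3 remains.
B9 = 2: row 9 has {1,8,9}; col 2 has {1,3,4,5,6,7,8,9}; box has {1,4,7,8,9} → only 2 remains.
J9 = 5: row 9 has {1,2,8,9}; col 9 has {2,3,4,6,7,9}; box has {2,7,8} → only 5 remains.
F1 = 4: row 1 has {1,2,3,5,6,7,8,9}; col 6 has {2,3,5,7,8,9}; box has {1,2,3,5,6,7,8,9} → only 4 remains.
D4 = 9: row 4 has {2,4}; col 4 has {1,2,3,4,5,6,7,8}; box has {2,3,4,5,6,7,8} → only 9 remains.
F4 = 1: row 4 has {2,4,9}; col 6 has {2,3,4,5,7,8,9}; box has {2,3,4,5,6,7,8,9} → only 1 remains.
J4 = 8: row 4 has {1,2,4,9}; col 9 has {2,3,4,5,6,7,9}; box has {2,4,7,9} → only 8 remains.

8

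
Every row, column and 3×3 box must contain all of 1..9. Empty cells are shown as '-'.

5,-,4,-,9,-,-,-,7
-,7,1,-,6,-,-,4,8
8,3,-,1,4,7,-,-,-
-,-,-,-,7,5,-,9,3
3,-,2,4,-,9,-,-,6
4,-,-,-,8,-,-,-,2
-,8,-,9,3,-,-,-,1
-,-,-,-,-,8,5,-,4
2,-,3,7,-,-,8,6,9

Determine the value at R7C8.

7

R2C1 = 9: row 2 has {1,4,6,7,8}; col 1 has {2,3,4,5,8}; box has {1,3,4,5,7,8} → only 9 remains.
R3C3 = 6: row 3 has {1,3,4,7,8}; col 3 has {1,2,3,4}; box has {1,3,4,5,7,8,9} → only 6 remains.
R3C9 = 5: row 3 has {1,3,4,6,7,8}; col 9 has {1,2,3,4,6,7,8,9}; box has {4,7,8} → only 5 remains.
R4C3 = 8: row 4 has {3,5,7,9}; col 3 has {1,2,3,4,6}; box has {2,3,4} → only 8 remains.
R5C5 = 1: row 5 has {2,3,4,6,9}; col 5 has {3,4,6,7,8,9}; box has {4,5,7,8,9} → only 1 remains.
R5C7 = 7: row 5 has {1,2,3,4,6,9}; col 7 has {5,8}; box has {2,3,6,9} → only 7 remains.
R6C7 = 1: row 6 has {2,4,8}; col 7 has {5,7,8}; box has {2,3,6,7,9} → only 1 remains.
R6C8 = 5: row 6 has {1,2,4,8}; col 8 has {4,6,9}; box has {1,2,3,6,7,9} → only 5 remains.
R7C7 = 2: row 7 has {1,3,8,9}; col 7 has {1,5,7,8}; box has {1,4,5,6,8,9} → only 2 remains.
R7C8 = 7: row 7 has {1,2,3,8,9}; col 8 has {4,5,6,9}; box has {1,2,4,5,6,8,9} → only 7 remains.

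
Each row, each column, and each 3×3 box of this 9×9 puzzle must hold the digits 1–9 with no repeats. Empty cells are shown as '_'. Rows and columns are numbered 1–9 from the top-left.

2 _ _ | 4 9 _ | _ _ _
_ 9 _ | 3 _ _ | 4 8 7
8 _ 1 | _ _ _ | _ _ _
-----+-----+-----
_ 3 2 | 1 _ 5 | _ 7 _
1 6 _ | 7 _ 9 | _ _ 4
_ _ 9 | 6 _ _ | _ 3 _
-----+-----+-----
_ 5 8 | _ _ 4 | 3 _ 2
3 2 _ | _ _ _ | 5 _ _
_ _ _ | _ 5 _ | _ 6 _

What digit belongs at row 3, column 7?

row 1, column 2 = 7: row 1 has {2,4,9}; col 2 has {2,3,5,6,9}; box has {1,2,8,9} → only 7 remains.
row 3, column 2 = 4: row 3 has {1,8}; col 2 has {2,3,5,6,7,9}; box has {1,2,7,8,9} → only 4 remains.
row 4, column 1 = 4: row 4 has {1,2,3,5,7}; col 1 has {1,2,3,8}; box has {1,2,3,6,9} → only 4 remains.
row 4, column 5 = 8: row 4 has {1,2,3,4,5,7}; col 5 has {5,9}; box has {1,5,6,7,9} → only 8 remains.
row 5, column 3 = 5: row 5 has {1,4,6,7,9}; col 3 has {1,2,8,9}; box has {1,2,3,4,6,9} → only 5 remains.
row 5, column 8 = 2: row 5 has {1,4,5,6,7,9}; col 8 has {3,6,7,8}; box has {3,4,7} → only 2 remains.
row 6, column 1 = 7: row 6 has {3,6,9}; col 1 has {1,2,3,4,8}; box has {1,2,3,4,5,6,9} → only 7 remains.
row 6, column 2 = 8: row 6 has {3,6,7,9}; col 2 has {2,3,4,5,6,7,9}; box has {1,2,3,4,5,6,7,9} → only 8 remains.
row 6, column 6 = 2: row 6 has {3,6,7,8,9}; col 6 has {4,5,9}; box has {1,5,6,7,8,9} → only 2 remains.
row 6, column 7 = 1: row 6 has {2,3,6,7,8,9}; col 7 has {3,4,5}; box has {2,3,4,7} → only 1 remains.
row 6, column 9 = 5: row 6 has {1,2,3,6,7,8,9}; col 9 has {2,4,7}; box has {1,2,3,4,7} → only 5 remains.
row 7, column 4 = 9: row 7 has {2,3,4,5,8}; col 4 has {1,3,4,6,7}; box has {4,5} → only 9 remains.
row 7, column 8 = 1: row 7 has {2,3,4,5,8,9}; col 8 has {2,3,6,7,8}; box has {2,3,5,6} → only 1 remains.
row 8, column 4 = 8: row 8 has {2,3,5}; col 4 has {1,3,4,6,7,9}; box has {4,5,9} → only 8 remains.
row 8, column 9 = 9: row 8 has {2,3,5,8}; col 9 has {2,4,5,7}; box has {1,2,3,5,6} → only 9 remains.
row 9, column 1 = 9: row 9 has {5,6}; col 1 has {1,2,3,4,7,8}; box has {2,3,5,8} → only 9 remains.
row 9, column 2 = 1: row 9 has {5,6,9}; col 2 has {2,3,4,5,6,7,8,9}; box has {2,3,5,8,9} → only 1 remains.
row 9, column 4 = 2: row 9 has {1,5,6,9}; col 4 has {1,3,4,6,7,8,9}; box has {4,5,8,9} → only 2 remains.
row 9, column 9 = 8: row 9 has {1,2,5,6,9}; col 9 has {2,4,5,7,9}; box has {1,2,3,5,6,9} → only 8 remains.
row 1, column 7 = 6: row 1 has {2,4,7,9}; col 7 has {1,3,4,5}; box has {4,7,8} → only 6 remains.
row 1, column 8 = 5: row 1 has {2,4,6,7,9}; col 8 has {1,2,3,6,7,8}; box has {4,6,7,8} → only 5 remains.
row 2, column 3 = 6: row 2 has {3,4,7,8,9}; col 3 has {1,2,5,8,9}; box has {1,2,4,7,8,9} → only 6 remains.
row 2, column 6 = 1: row 2 has {3,4,6,7,8,9}; col 6 has {2,4,5,9}; box has {3,4,9} → only 1 remains.
row 3, column 4 = 5: row 3 has {1,4,8}; col 4 has {1,2,3,4,6,7,8,9}; box has {1,3,4,9} → only 5 remains.
row 3, column 8 = 9: row 3 has {1,4,5,8}; col 8 has {1,2,3,5,6,7,8}; box has {4,5,6,7,8} → only 9 remains.
row 3, column 9 = 3: row 3 has {1,4,5,8,9}; col 9 has {2,4,5,7,8,9}; box has {4,5,6,7,8,9} → only 3 remains.
row 4, column 7 = 9: row 4 has {1,2,3,4,5,7,8}; col 7 has {1,3,4,5,6}; box has {1,2,3,4,5,7} → only 9 remains.
row 4, column 9 = 6: row 4 has {1,2,3,4,5,7,8,9}; col 9 has {2,3,4,5,7,8,9}; box has {1,2,3,4,5,7,9} → only 6 remains.
row 5, column 5 = 3: row 5 has {1,2,4,5,6,7,9}; col 5 has {5,8,9}; box has {1,2,5,6,7,8,9} → only 3 remains.
row 5, column 7 = 8: row 5 has {1,2,3,4,5,6,7,9}; col 7 has {1,3,4,5,6,9}; box has {1,2,3,4,5,6,7,9} → only 8 remains.
row 6, column 5 = 4: row 6 has {1,2,3,5,6,7,8,9}; col 5 has {3,5,8,9}; box has {1,2,3,5,6,7,8,9} → only 4 remains.
row 7, column 1 = 6: row 7 has {1,2,3,4,5,8,9}; col 1 has {1,2,3,4,7,8,9}; box has {1,2,3,5,8,9} → only 6 remains.
row 7, column 5 = 7: row 7 has {1,2,3,4,5,6,8,9}; col 5 has {3,4,5,8,9}; box has {2,4,5,8,9} → only 7 remains.
row 8, column 6 = 6: row 8 has {2,3,5,8,9}; col 6 has {1,2,4,5,9}; box has {2,4,5,7,8,9} → only 6 remains.
row 8, column 8 = 4: row 8 has {2,3,5,6,8,9}; col 8 has {1,2,3,5,6,7,8,9}; box has {1,2,3,5,6,8,9} → only 4 remains.
row 9, column 6 = 3: row 9 has {1,2,5,6,8,9}; col 6 has {1,2,4,5,6,9}; box has {2,4,5,6,7,8,9} → only 3 remains.
row 9, column 7 = 7: row 9 has {1,2,3,5,6,8,9}; col 7 has {1,3,4,5,6,8,9}; box has {1,2,3,4,5,6,8,9} → only 7 remains.
row 1, column 3 = 3: row 1 has {2,4,5,6,7,9}; col 3 has {1,2,5,6,8,9}; box has {1,2,4,6,7,8,9} → only 3 remains.
row 1, column 6 = 8: row 1 has {2,3,4,5,6,7,9}; col 6 has {1,2,3,4,5,6,9}; box has {1,3,4,5,9} → only 8 remains.
row 1, column 9 = 1: row 1 has {2,3,4,5,6,7,8,9}; col 9 has {2,3,4,5,6,7,8,9}; box has {3,4,5,6,7,8,9} → only 1 remains.
row 2, column 1 = 5: row 2 has {1,3,4,6,7,8,9}; col 1 has {1,2,3,4,6,7,8,9}; box has {1,2,3,4,6,7,8,9} → only 5 remains.
row 2, column 5 = 2: row 2 has {1,3,4,5,6,7,8,9}; col 5 has {3,4,5,7,8,9}; box has {1,3,4,5,8,9} → only 2 remains.
row 3, column 5 = 6: row 3 has {1,3,4,5,8,9}; col 5 has {2,3,4,5,7,8,9}; box has {1,2,3,4,5,8,9} → only 6 remains.
row 3, column 6 = 7: row 3 has {1,3,4,5,6,8,9}; col 6 has {1,2,3,4,5,6,8,9}; box has {1,2,3,4,5,6,8,9} → only 7 remains.
row 3, column 7 = 2: row 3 has {1,3,4,5,6,7,8,9}; col 7 has {1,3,4,5,6,7,8,9}; box has {1,3,4,5,6,7,8,9} → only 2 remains.

2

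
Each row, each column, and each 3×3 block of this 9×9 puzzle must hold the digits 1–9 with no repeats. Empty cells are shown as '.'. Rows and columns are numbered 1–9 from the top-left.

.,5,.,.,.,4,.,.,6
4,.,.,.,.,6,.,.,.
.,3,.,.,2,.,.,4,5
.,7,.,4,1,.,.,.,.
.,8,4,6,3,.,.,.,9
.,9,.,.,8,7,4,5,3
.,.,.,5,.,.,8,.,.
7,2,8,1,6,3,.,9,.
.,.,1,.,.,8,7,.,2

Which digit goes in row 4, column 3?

row 2, column 2 = 1: row 2 has {4,6}; col 2 has {2,3,5,7,8,9}; box has {3,4,5} → only 1 remains.
row 4, column 9 = 8: row 4 has {1,4,7}; col 9 has {2,3,5,6,9}; box has {3,4,5,9} → only 8 remains.
row 6, column 4 = 2: row 6 has {3,4,5,7,8,9}; col 4 has {1,4,5,6}; box has {1,3,4,6,7,8} → only 2 remains.
row 8, column 7 = 5: row 8 has {1,2,3,6,7,8,9}; col 7 has {4,7,8}; box has {2,7,8,9} → only 5 remains.
row 8, column 9 = 4: row 8 has {1,2,3,5,6,7,8,9}; col 9 has {2,3,5,6,8,9}; box has {2,5,7,8,9} → only 4 remains.
row 9, column 4 = 9: row 9 has {1,2,7,8}; col 4 has {1,2,4,5,6}; box has {1,3,5,6,8} → only 9 remains.
row 9, column 5 = 4: row 9 has {1,2,7,8,9}; col 5 has {1,2,3,6,8}; box has {1,3,5,6,8,9} → only 4 remains.
row 2, column 9 = 7: row 2 has {1,4,6}; col 9 has {2,3,4,5,6,8,9}; box has {4,5,6} → only 7 remains.
row 5, column 6 = 5: row 5 has {3,4,6,8,9}; col 6 has {3,4,6,7,8}; box has {1,2,3,4,6,7,8} → only 5 remains.
row 6, column 3 = 6: row 6 has {2,3,4,5,7,8,9}; col 3 has {1,4,8}; box has {4,7,8,9} → only 6 remains.
row 7, column 5 = 7: row 7 has {5,8}; col 5 has {1,2,3,4,6,8}; box has {1,3,4,5,6,8,9} → only 7 remains.
row 7, column 6 = 2: row 7 has {5,7,8}; col 6 has {3,4,5,6,7,8}; box has {1,3,4,5,6,7,8,9} → only 2 remains.
row 7, column 9 = 1: row 7 has {2,5,7,8}; col 9 has {2,3,4,5,6,7,8,9}; box has {2,4,5,7,8,9} → only 1 remains.
row 9, column 2 = 6: row 9 has {1,2,4,7,8,9}; col 2 has {1,2,3,5,7,8,9}; box has {1,2,7,8} → only 6 remains.
row 9, column 8 = 3: row 9 has {1,2,4,6,7,8,9}; col 8 has {4,5,9}; box has {1,2,4,5,7,8,9} → only 3 remains.
row 1, column 5 = 9: row 1 has {4,5,6}; col 5 has {1,2,3,4,6,7,8}; box has {2,4,6} → only 9 remains.
row 2, column 5 = 5: row 2 has {1,4,6,7}; col 5 has {1,2,3,4,6,7,8,9}; box has {2,4,6,9} → only 5 remains.
row 3, column 6 = 1: row 3 has {2,3,4,5}; col 6 has {2,3,4,5,6,7,8}; box has {2,4,5,6,9} → only 1 remains.
row 3, column 7 = 9: row 3 has {1,2,3,4,5}; col 7 has {4,5,7,8}; box has {4,5,6,7} → only 9 remains.
row 4, column 6 = 9: row 4 has {1,4,7,8}; col 6 has {1,2,3,4,5,6,7,8}; box has {1,2,3,4,5,6,7,8} → only 9 remains.
row 6, column 1 = 1: row 6 has {2,3,4,5,6,7,8,9}; col 1 has {4,7}; box has {4,6,7,8,9} → only 1 remains.
row 7, column 2 = 4: row 7 has {1,2,5,7,8}; col 2 has {1,2,3,5,6,7,8,9}; box has {1,2,6,7,8} → only 4 remains.
row 7, column 8 = 6: row 7 has {1,2,4,5,7,8}; col 8 has {3,4,5,9}; box has {1,2,3,4,5,7,8,9} → only 6 remains.
row 9, column 1 = 5: row 9 has {1,2,3,4,6,7,8,9}; col 1 has {1,4,7}; box has {1,2,4,6,7,8} → only 5 remains.
row 3, column 3 = 7: row 3 has {1,2,3,4,5,9}; col 3 has {1,4,6,8}; box has {1,3,4,5} → only 7 remains.
row 3, column 4 = 8: row 3 has {1,2,3,4,5,7,9}; col 4 has {1,2,4,5,6,9}; box has {1,2,4,5,6,9} → only 8 remains.
row 4, column 8 = 2: row 4 has {1,4,7,8,9}; col 8 has {3,4,5,6,9}; box has {3,4,5,8,9} → only 2 remains.
row 5, column 1 = 2: row 5 has {3,4,5,6,8,9}; col 1 has {1,4,5,7}; box has {1,4,6,7,8,9} → only 2 remains.
row 5, column 7 = 1: row 5 has {2,3,4,5,6,8,9}; col 7 has {4,5,7,8,9}; box has {2,3,4,5,8,9} → only 1 remains.
row 5, column 8 = 7: row 5 has {1,2,3,4,5,6,8,9}; col 8 has {2,3,4,5,6,9}; box has {1,2,3,4,5,8,9} → only 7 remains.
row 1, column 1 = 8: row 1 has {4,5,6,9}; col 1 has {1,2,4,5,7}; box has {1,3,4,5,7} → only 8 remains.
row 1, column 3 = 2: row 1 has {4,5,6,8,9}; col 3 has {1,4,6,7,8}; box has {1,3,4,5,7,8} → only 2 remains.
row 1, column 7 = 3: row 1 has {2,4,5,6,8,9}; col 7 has {1,4,5,7,8,9}; box has {4,5,6,7,9} → only 3 remains.
row 1, column 8 = 1: row 1 has {2,3,4,5,6,8,9}; col 8 has {2,3,4,5,6,7,9}; box has {3,4,5,6,7,9} → only 1 remains.
row 2, column 3 = 9: row 2 has {1,4,5,6,7}; col 3 has {1,2,4,6,7,8}; box has {1,2,3,4,5,7,8} → only 9 remains.
row 2, column 4 = 3: row 2 has {1,4,5,6,7,9}; col 4 has {1,2,4,5,6,8,9}; box has {1,2,4,5,6,8,9} → only 3 remains.
row 2, column 7 = 2: row 2 has {1,3,4,5,6,7,9}; col 7 has {1,3,4,5,7,8,9}; box has {1,3,4,5,6,7,9} → only 2 remains.
row 2, column 8 = 8: row 2 has {1,2,3,4,5,6,7,9}; col 8 has {1,2,3,4,5,6,7,9}; box has {1,2,3,4,5,6,7,9} → only 8 remains.
row 3, column 1 = 6: row 3 has {1,2,3,4,5,7,8,9}; col 1 has {1,2,4,5,7,8}; box has {1,2,3,4,5,7,8,9} → only 6 remains.
row 4, column 1 = 3: row 4 has {1,2,4,7,8,9}; col 1 has {1,2,4,5,6,7,8}; box has {1,2,4,6,7,8,9} → only 3 remains.
row 4, column 3 = 5: row 4 has {1,2,3,4,7,8,9}; col 3 has {1,2,4,6,7,8,9}; box has {1,2,3,4,6,7,8,9} → only 5 remains.

5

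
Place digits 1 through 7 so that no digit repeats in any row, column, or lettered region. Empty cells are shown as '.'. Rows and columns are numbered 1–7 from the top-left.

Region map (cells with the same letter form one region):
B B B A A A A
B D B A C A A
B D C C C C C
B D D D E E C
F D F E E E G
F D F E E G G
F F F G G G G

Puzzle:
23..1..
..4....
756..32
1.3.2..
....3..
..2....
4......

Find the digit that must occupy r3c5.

4

r1c3 = 5 (sole candidate).
r2c1 = 6 (sole candidate).
r3c5 = 4: row 3 has {2,3,5,6,7}; col 5 has {1,2,3}; region has {2,3,6} → only 4 remains.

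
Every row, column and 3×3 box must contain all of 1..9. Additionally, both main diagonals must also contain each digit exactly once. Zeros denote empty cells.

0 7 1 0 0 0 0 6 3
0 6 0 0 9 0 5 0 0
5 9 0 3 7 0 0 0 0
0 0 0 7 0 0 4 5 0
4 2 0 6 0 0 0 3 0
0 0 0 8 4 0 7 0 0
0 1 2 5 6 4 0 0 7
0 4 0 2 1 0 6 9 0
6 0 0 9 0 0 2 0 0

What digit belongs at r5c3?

7

r1c4 = 4 (sole candidate).
r2c4 = 1 (sole candidate).
r2c8 = 7 (sole candidate).
r3c7 = 1 (sole candidate).
r4c6 = 9 (sole candidate).
r5c5 = 5 (sole candidate).
r5c6 = 1 (sole candidate).
r7c8 = 8 (sole candidate).
r8c9 = 5 (sole candidate).
r7c7 = 3 (sole candidate).
r6c6 = 2 (sole candidate).
r6c8 = 1 (sole candidate).
r7c1 = 9 (sole candidate).
r9c8 = 4 (sole candidate).
r9c9 = 1 (sole candidate).
r1c1 = 8 (sole candidate).
r1c5 = 2 (sole candidate).
r1c6 = 5 (sole candidate).
r1c7 = 9 (sole candidate).
r2c6 = 8 (sole candidate).
r3c3 = 4 (sole candidate).
r3c6 = 6 (sole candidate).
r3c8 = 2 (sole candidate).
r3c9 = 8 (sole candidate).
r4c5 = 3 (sole candidate).
r5c7 = 8 (sole candidate).
r5c9 = 9 (sole candidate).
r6c1 = 3 (sole candidate).
r6c2 = 5 (sole candidate).
r6c9 = 6 (sole candidate).
r8c1 = 7 (sole candidate).
r8c6 = 3 (sole candidate).
r9c5 = 8 (sole candidate).
r9c6 = 7 (sole candidate).
r2c1 = 2 (sole candidate).
r2c3 = 3 (sole candidate).
r2c9 = 4 (sole candidate).
r4c1 = 1 (sole candidate).
r4c2 = 8 (sole candidate).
r4c3 = 6 (sole candidate).
r4c9 = 2 (sole candidate).
r5c3 = 7: row 5 has {1,2,3,4,5,6,8,9}; col 3 has {1,2,3,4,6}; box has {1,2,3,4,5,6,8} → only 7 remains.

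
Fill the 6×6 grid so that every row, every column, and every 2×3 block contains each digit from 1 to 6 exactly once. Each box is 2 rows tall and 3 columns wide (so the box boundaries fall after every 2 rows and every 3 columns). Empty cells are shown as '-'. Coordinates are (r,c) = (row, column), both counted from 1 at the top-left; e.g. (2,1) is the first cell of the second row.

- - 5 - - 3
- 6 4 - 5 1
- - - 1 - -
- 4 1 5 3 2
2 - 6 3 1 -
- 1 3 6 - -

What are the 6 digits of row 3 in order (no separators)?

532146

(1,1) = 1 (sole candidate).
(1,2) = 2 (sole candidate).
(1,4) = 4 (sole candidate).
(1,5) = 6 (sole candidate).
(2,1) = 3 (sole candidate).
(2,4) = 2 (sole candidate).
(3,3) = 2: row 3 has {1}; col 3 has {1,3,4,5,6}; box has {1,4} → only 2 remains.
(3,5) = 4: row 3 has {1,2}; col 5 has {1,3,5,6}; box has {1,2,3,5} → only 4 remains.
(3,6) = 6: row 3 has {1,2,4}; col 6 has {1,2,3}; box has {1,2,3,4,5} → only 6 remains.
(4,1) = 6 (sole candidate).
(5,2) = 5 (sole candidate).
(5,6) = 4 (sole candidate).
(6,1) = 4 (sole candidate).
(6,5) = 2 (sole candidate).
(6,6) = 5 (sole candidate).
(3,1) = 5: row 3 has {1,2,4,6}; col 1 has {1,2,3,4,6}; box has {1,2,4,6} → only 5 remains.
(3,2) = 3: row 3 has {1,2,4,5,6}; col 2 has {1,2,4,5,6}; box has {1,2,4,5,6} → only 3 remains.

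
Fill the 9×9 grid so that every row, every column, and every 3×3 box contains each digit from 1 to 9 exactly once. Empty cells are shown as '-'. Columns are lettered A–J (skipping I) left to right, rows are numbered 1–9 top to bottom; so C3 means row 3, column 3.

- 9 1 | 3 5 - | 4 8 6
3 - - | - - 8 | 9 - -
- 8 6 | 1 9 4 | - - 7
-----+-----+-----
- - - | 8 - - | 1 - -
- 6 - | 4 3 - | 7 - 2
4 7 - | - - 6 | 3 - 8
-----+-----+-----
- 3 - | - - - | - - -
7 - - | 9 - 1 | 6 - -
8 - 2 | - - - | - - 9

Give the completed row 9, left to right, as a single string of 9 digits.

A1 = 2: row 1 has {1,3,4,5,6,8,9}; col 1 has {3,4,7,8}; box has {1,3,6,8,9} → only 2 remains.
F1 = 7: row 1 has {1,2,3,4,5,6,8,9}; col 6 has {1,4,6,8}; box has {1,3,4,5,8,9} → only 7 remains.
A3 = 5: row 3 has {1,4,6,7,8,9}; col 1 has {2,3,4,7,8}; box has {1,2,3,6,8,9} → only 5 remains.
G3 = 2: row 3 has {1,4,5,6,7,8,9}; col 7 has {1,3,4,6,7,9}; box has {4,6,7,8,9} → only 2 remains.
H3 = 3: row 3 has {1,2,4,5,6,7,8,9}; col 8 has {8}; box has {2,4,6,7,8,9} → only 3 remains.
A4 = 9: row 4 has {1,8}; col 1 has {2,3,4,5,7,8}; box has {4,6,7} → only 9 remains.
A5 = 1: row 5 has {2,3,4,6,7}; col 1 has {2,3,4,5,7,8,9}; box has {4,6,7,9} → only 1 remains.
C6 = 5: row 6 has {3,4,6,7,8}; col 3 has {1,2,6}; box has {1,4,6,7,9} → only 5 remains.
D6 = 2: row 6 has {3,4,5,6,7,8}; col 4 has {1,3,4,8,9}; box has {3,4,6,8} → only 2 remains.
E6 = 1: row 6 has {2,3,4,5,6,7,8}; col 5 has {3,5,9}; box has {2,3,4,6,8} → only 1 remains.
H6 = 9: row 6 has {1,2,3,4,5,6,7,8}; col 8 has {3,8}; box has {1,2,3,7,8} → only 9 remains.
A7 = 6: row 7 has {3}; col 1 has {1,2,3,4,5,7,8,9}; box has {2,3,7,8} → only 6 remains.
C8 = 4: row 8 has {1,6,7,9}; col 3 has {1,2,5,6}; box has {2,3,6,7,8} → only 4 remains.
G9 = 5: row 9 has {2,8,9}; col 7 has {1,2,3,4,6,7,9}; box has {6,9} → only 5 remains.
B2 = 4: row 2 has {3,8,9}; col 2 has {3,6,7,8,9}; box has {1,2,3,5,6,8,9} → only 4 remains.
C2 = 7: row 2 has {3,4,8,9}; col 3 has {1,2,4,5,6}; box has {1,2,3,4,5,6,8,9} → only 7 remains.
D2 = 6: row 2 has {3,4,7,8,9}; col 4 has {1,2,3,4,8,9}; box has {1,3,4,5,7,8,9} → only 6 remains.
E2 = 2: row 2 has {3,4,6,7,8,9}; col 5 has {1,3,5,9}; box has {1,3,4,5,6,7,8,9} → only 2 remains.
B4 = 2: row 4 has {1,8,9}; col 2 has {3,4,6,7,8,9}; box has {1,4,5,6,7,9} → only 2 remains.
C4 = 3: row 4 has {1,2,8,9}; col 3 has {1,2,4,5,6,7}; box has {1,2,4,5,6,7,9} → only 3 remains.
E4 = 7: row 4 has {1,2,3,8,9}; col 5 has {1,2,3,5,9}; box has {1,2,3,4,6,8} → only 7 remains.
F4 = 5: row 4 has {1,2,3,7,8,9}; col 6 has {1,4,6,7,8}; box has {1,2,3,4,6,7,8} → only 5 remains.
J4 = 4: row 4 has {1,2,3,5,7,8,9}; col 9 has {2,6,7,8,9}; box has {1,2,3,7,8,9} → only 4 remains.
C5 = 8: row 5 has {1,2,3,4,6,7}; col 3 has {1,2,3,4,5,6,7}; box has {1,2,3,4,5,6,7,9} → only 8 remains.
F5 = 9: row 5 has {1,2,3,4,6,7,8}; col 6 has {1,4,5,6,7,8}; box has {1,2,3,4,5,6,7,8} → only 9 remains.
H5 = 5: row 5 has {1,2,3,4,6,7,8,9}; col 8 has {3,8,9}; box has {1,2,3,4,7,8,9} → only 5 remains.
C7 = 9: row 7 has {3,6}; col 3 has {1,2,3,4,5,6,7,8}; box has {2,3,4,6,7,8} → only 9 remains.
F7 = 2: row 7 has {3,6,9}; col 6 has {1,4,5,6,7,8,9}; box has {1,9} → only 2 remains.
G7 = 8: row 7 has {2,3,6,9}; col 7 has {1,2,3,4,5,6,7,9}; box has {5,6,9} → only 8 remains.
J7 = 1: row 7 has {2,3,6,8,9}; col 9 has {2,4,6,7,8,9}; box has {5,6,8,9} → only 1 remains.
B8 = 5: row 8 has {1,4,6,7,9}; col 2 has {2,3,4,6,7,8,9}; box has {2,3,4,6,7,8,9} → only 5 remains.
E8 = 8: row 8 has {1,4,5,6,7,9}; col 5 has {1,2,3,5,7,9}; box has {1,2,9} → only 8 remains.
H8 = 2: row 8 has {1,4,5,6,7,8,9}; col 8 has {3,5,8,9}; box has {1,5,6,8,9} → only 2 remains.
J8 = 3: row 8 has {1,2,4,5,6,7,8,9}; col 9 has {1,2,4,6,7,8,9}; box has {1,2,5,6,8,9} → only 3 remains.
B9 = 1: row 9 has {2,5,8,9}; col 2 has {2,3,4,5,6,7,8,9}; box has {2,3,4,5,6,7,8,9} → only 1 remains.
D9 = 7: row 9 has {1,2,5,8,9}; col 4 has {1,2,3,4,6,8,9}; box has {1,2,8,9} → only 7 remains.
F9 = 3: row 9 has {1,2,5,7,8,9}; col 6 has {1,2,4,5,6,7,8,9}; box has {1,2,7,8,9} → only 3 remains.
H9 = 4: row 9 has {1,2,3,5,7,8,9}; col 8 has {2,3,5,8,9}; box has {1,2,3,5,6,8,9} → only 4 remains.
H2 = 1: row 2 has {2,3,4,6,7,8,9}; col 8 has {2,3,4,5,8,9}; box has {2,3,4,6,7,8,9} → only 1 remains.
J2 = 5: row 2 has {1,2,3,4,6,7,8,9}; col 9 has {1,2,3,4,6,7,8,9}; box has {1,2,3,4,6,7,8,9} → only 5 remains.
H4 = 6: row 4 has {1,2,3,4,5,7,8,9}; col 8 has {1,2,3,4,5,8,9}; box has {1,2,3,4,5,7,8,9} → only 6 remains.
D7 = 5: row 7 has {1,2,3,6,8,9}; col 4 has {1,2,3,4,6,7,8,9}; box has {1,2,3,7,8,9} → only 5 remains.
E7 = 4: row 7 has {1,2,3,5,6,8,9}; col 5 has {1,2,3,5,7,8,9}; box has {1,2,3,5,7,8,9} → only 4 remains.
H7 = 7: row 7 has {1,2,3,4,5,6,8,9}; col 8 has {1,2,3,4,5,6,8,9}; box has {1,2,3,4,5,6,8,9} → only 7 remains.
E9 = 6: row 9 has {1,2,3,4,5,7,8,9}; col 5 has {1,2,3,4,5,7,8,9}; box has {1,2,3,4,5,7,8,9} → only 6 remains.

812763549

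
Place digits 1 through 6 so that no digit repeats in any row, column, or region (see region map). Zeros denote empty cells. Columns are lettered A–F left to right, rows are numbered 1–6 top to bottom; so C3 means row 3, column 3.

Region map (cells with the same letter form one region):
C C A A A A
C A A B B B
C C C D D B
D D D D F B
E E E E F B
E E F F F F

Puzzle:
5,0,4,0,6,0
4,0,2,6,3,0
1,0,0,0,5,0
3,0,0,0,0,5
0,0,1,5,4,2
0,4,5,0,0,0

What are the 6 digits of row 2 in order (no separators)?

F2 = 1: row 2 has {2,3,4,6}; col 6 has {2,5}; region has {2,3,5,6} → only 1 remains.
F3 = 4: row 3 has {1,5}; col 6 has {1,2,5}; region has {1,2,3,5,6} → only 4 remains.
C4 = 6: row 4 has {3,5}; col 3 has {1,2,4,5}; region has {3,5} → only 6 remains.
A5 = 6: row 5 has {1,2,4,5}; col 1 has {1,3,4,5}; region has {1,4,5} → only 6 remains.
B5 = 3: row 5 has {1,2,4,5,6}; col 2 has {4}; region has {1,4,5,6} → only 3 remains.
A6 = 2: row 6 has {4,5}; col 1 has {1,3,4,5,6}; region has {1,3,4,5,6} → only 2 remains.
E6 = 1: row 6 has {2,4,5}; col 5 has {3,4,5,6}; region has {4,5} → only 1 remains.
B1 = 2: row 1 has {4,5,6}; col 2 has {3,4}; region has {1,4,5} → only 2 remains.
F1 = 3: row 1 has {2,4,5,6}; col 6 has {1,2,4,5}; region has {2,4,6} → only 3 remains.
B2 = 5: row 2 has {1,2,3,4,6}; col 2 has {2,3,4}; region has {2,3,4,6} → only 5 remains.

452631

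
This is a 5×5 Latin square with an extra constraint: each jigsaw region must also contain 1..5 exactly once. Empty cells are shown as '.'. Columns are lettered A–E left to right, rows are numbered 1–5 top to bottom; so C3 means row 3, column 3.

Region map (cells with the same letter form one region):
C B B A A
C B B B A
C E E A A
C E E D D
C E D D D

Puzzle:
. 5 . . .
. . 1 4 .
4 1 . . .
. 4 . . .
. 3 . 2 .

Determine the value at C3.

5

B2 = 2 (sole candidate).
C1 = 3 (sole candidate).
D1 = 1 (sole candidate).
A1 = 2 (sole candidate).
E1 = 4 (sole candidate).
C4 = 2 (hidden single in row 4).
C3 = 5: row 3 has {1,4}; col 3 has {1,2,3}; region has {1,2,3,4} → only 5 remains.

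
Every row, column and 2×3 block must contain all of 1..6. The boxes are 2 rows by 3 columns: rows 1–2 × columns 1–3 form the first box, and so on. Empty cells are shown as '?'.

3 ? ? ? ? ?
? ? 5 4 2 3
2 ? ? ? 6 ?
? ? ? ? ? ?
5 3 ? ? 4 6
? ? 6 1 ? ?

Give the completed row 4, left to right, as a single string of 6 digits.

654312

row 5, column 4 = 2 (sole candidate).
row 6, column 1 = 4 (sole candidate).
row 6, column 2 = 2 (sole candidate).
row 6, column 6 = 5 (sole candidate).
row 1, column 6 = 1 (sole candidate).
row 3, column 6 = 4 (sole candidate).
row 4, column 6 = 2: row 4 has {}; col 6 has {1,3,4,5,6}; box has {4,6} → only 2 remains.
row 5, column 3 = 1 (sole candidate).
row 6, column 5 = 3 (sole candidate).
row 1, column 5 = 5 (sole candidate).
row 3, column 3 = 3 (sole candidate).
row 3, column 4 = 5 (sole candidate).
row 4, column 3 = 4: row 4 has {2}; col 3 has {1,3,5,6}; box has {2,3} → only 4 remains.
row 4, column 4 = 3: row 4 has {2,4}; col 4 has {1,2,4,5}; box has {2,4,5,6} → only 3 remains.
row 4, column 5 = 1: row 4 has {2,3,4}; col 5 has {2,3,4,5,6}; box has {2,3,4,5,6} → only 1 remains.
row 1, column 3 = 2 (sole candidate).
row 1, column 4 = 6 (sole candidate).
row 3, column 2 = 1 (sole candidate).
row 4, column 1 = 6: row 4 has {1,2,3,4}; col 1 has {2,3,4,5}; box has {1,2,3,4} → only 6 remains.
row 4, column 2 = 5: row 4 has {1,2,3,4,6}; col 2 has {1,2,3}; box has {1,2,3,4,6} → only 5 remains.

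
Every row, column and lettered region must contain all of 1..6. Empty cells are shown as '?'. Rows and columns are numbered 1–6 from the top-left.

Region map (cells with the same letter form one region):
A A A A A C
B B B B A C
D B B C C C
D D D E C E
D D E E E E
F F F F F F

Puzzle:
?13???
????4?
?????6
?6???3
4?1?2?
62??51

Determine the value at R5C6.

5

R1C5 = 6 (sole candidate).
R4C5 = 1 (sole candidate).
R5C6 = 5: row 5 has {1,2,4}; col 6 has {1,3,6}; region has {1,2,3} → only 5 remains.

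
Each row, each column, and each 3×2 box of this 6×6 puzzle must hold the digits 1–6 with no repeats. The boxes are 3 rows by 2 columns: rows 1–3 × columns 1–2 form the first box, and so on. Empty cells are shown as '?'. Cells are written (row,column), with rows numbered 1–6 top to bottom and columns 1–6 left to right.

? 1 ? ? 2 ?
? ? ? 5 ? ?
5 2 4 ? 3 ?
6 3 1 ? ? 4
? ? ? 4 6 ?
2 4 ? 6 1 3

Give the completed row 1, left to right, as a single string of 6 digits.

(1,4) = 3: row 1 has {1,2}; col 4 has {4,5,6}; box has {4,5} → only 3 remains.
(2,2) = 6: row 2 has {5}; col 2 has {1,2,3,4}; box has {1,2,5} → only 6 remains.
(2,3) = 2: row 2 has {5,6}; col 3 has {1,4}; box has {3,4,5} → only 2 remains.
(2,5) = 4: row 2 has {2,5,6}; col 5 has {1,2,3,6}; box has {2,3} → only 4 remains.
(2,6) = 1: row 2 has {2,4,5,6}; col 6 has {3,4}; box has {2,3,4} → only 1 remains.
(3,4) = 1: row 3 has {2,3,4,5}; col 4 has {3,4,5,6}; box has {2,3,4,5} → only 1 remains.
(3,6) = 6: row 3 has {1,2,3,4,5}; col 6 has {1,3,4}; box has {1,2,3,4} → only 6 remains.
(4,4) = 2: row 4 has {1,3,4,6}; col 4 has {1,3,4,5,6}; box has {1,4,6} → only 2 remains.
(4,5) = 5: row 4 has {1,2,3,4,6}; col 5 has {1,2,3,4,6}; box has {1,3,4,6} → only 5 remains.
(5,1) = 1: row 5 has {4,6}; col 1 has {2,5,6}; box has {2,3,4,6} → only 1 remains.
(5,2) = 5: row 5 has {1,4,6}; col 2 has {1,2,3,4,6}; box has {1,2,3,4,6} → only 5 remains.
(5,3) = 3: row 5 has {1,4,5,6}; col 3 has {1,2,4}; box has {1,2,4,6} → only 3 remains.
(5,6) = 2: row 5 has {1,3,4,5,6}; col 6 has {1,3,4,6}; box has {1,3,4,5,6} → only 2 remains.
(6,3) = 5: row 6 has {1,2,3,4,6}; col 3 has {1,2,3,4}; box has {1,2,3,4,6} → only 5 remains.
(1,1) = 4: row 1 has {1,2,3}; col 1 has {1,2,5,6}; box has {1,2,5,6} → only 4 remains.
(1,3) = 6: row 1 has {1,2,3,4}; col 3 has {1,2,3,4,5}; box has {1,2,3,4,5} → only 6 remains.
(1,6) = 5: row 1 has {1,2,3,4,6}; col 6 has {1,2,3,4,6}; box has {1,2,3,4,6} → only 5 remains.

416325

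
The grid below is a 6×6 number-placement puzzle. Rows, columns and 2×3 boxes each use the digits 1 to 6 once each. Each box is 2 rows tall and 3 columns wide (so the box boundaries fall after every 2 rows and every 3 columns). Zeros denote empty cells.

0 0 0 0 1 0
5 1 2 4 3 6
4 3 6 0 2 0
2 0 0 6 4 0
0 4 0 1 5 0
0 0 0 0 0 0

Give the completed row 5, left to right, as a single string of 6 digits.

643152

row 1, column 2 = 6 (sole candidate).
row 3, column 4 = 5 (sole candidate).
row 3, column 6 = 1 (sole candidate).
row 4, column 2 = 5 (sole candidate).
row 4, column 3 = 1 (sole candidate).
row 4, column 6 = 3 (sole candidate).
row 5, column 3 = 3: row 5 has {1,4,5}; col 3 has {1,2,6}; box has {4} → only 3 remains.
row 5, column 6 = 2: row 5 has {1,3,4,5}; col 6 has {1,3,6}; box has {1,5} → only 2 remains.
row 6, column 2 = 2 (sole candidate).
row 6, column 3 = 5 (sole candidate).
row 6, column 4 = 3 (sole candidate).
row 6, column 5 = 6 (sole candidate).
row 6, column 6 = 4 (sole candidate).
row 1, column 1 = 3 (sole candidate).
row 1, column 3 = 4 (sole candidate).
row 1, column 4 = 2 (sole candidate).
row 1, column 6 = 5 (sole candidate).
row 5, column 1 = 6: row 5 has {1,2,3,4,5}; col 1 has {2,3,4,5}; box has {2,3,4,5} → only 6 remains.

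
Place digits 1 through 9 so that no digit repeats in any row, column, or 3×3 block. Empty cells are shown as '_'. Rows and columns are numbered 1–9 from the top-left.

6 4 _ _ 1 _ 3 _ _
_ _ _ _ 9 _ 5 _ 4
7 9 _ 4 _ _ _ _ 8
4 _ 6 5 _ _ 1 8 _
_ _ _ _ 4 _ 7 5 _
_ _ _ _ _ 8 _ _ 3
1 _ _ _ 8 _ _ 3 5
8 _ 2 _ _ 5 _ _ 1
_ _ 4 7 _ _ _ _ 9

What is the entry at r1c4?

r4c9 = 2 (sole candidate).
r5c9 = 6 (sole candidate).
r1c9 = 7 (sole candidate).
r1c6 = 2 (sole candidate).
r1c8 = 9 (sole candidate).
r6c8 = 4 (sole candidate).
r1c4 = 8: row 1 has {1,2,3,4,6,7,9}; col 4 has {4,5,7}; box has {1,2,4,9} → only 8 remains.

8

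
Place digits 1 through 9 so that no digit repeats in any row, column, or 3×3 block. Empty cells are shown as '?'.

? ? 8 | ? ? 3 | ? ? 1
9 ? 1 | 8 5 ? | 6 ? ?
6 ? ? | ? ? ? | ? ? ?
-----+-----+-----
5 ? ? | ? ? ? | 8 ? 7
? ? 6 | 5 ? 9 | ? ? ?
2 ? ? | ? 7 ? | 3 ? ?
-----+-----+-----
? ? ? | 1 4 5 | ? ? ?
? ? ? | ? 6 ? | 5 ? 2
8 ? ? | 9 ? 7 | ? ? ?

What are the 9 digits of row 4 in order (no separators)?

514236897

row 5, column 9 = 4 (sole candidate).
row 8, column 4 = 3 (sole candidate).
row 8, column 6 = 8 (sole candidate).
row 9, column 5 = 2 (sole candidate).
row 1, column 5 = 9 (sole candidate).
row 2, column 9 = 3 (sole candidate).
row 3, column 5 = 1 (sole candidate).
row 4, column 5 = 3: row 4 has {5,7,8}; col 5 has {1,2,4,5,6,7,9}; box has {5,7,9} → only 3 remains.
row 5, column 5 = 8 (sole candidate).
row 9, column 9 = 6 (sole candidate).
row 1, column 4 = 6 (hidden single in row 1).
row 6, column 4 = 4 (sole candidate).
row 4, column 4 = 2: row 4 has {3,5,7,8}; col 4 has {1,3,4,5,6,8,9}; box has {3,4,5,7,8,9} → only 2 remains.
row 6, column 3 = 9 (sole candidate).
row 6, column 9 = 5 (sole candidate).
row 3, column 4 = 7 (sole candidate).
row 4, column 3 = 4: row 4 has {2,3,5,7,8}; col 3 has {1,6,8,9}; box has {2,5,6,9} → only 4 remains.
row 8, column 3 = 7 (sole candidate).
row 4, column 2 = 1: row 4 has {2,3,4,5,7,8}; col 2 has {}; box has {2,4,5,6,9} → only 1 remains.
row 4, column 6 = 6: row 4 has {1,2,3,4,5,7,8}; col 6 has {3,5,7,8,9}; box has {2,3,4,5,7,8,9} → only 6 remains.
row 4, column 8 = 9: row 4 has {1,2,3,4,5,6,7,8}; col 8 has {}; box has {3,4,5,7,8} → only 9 remains.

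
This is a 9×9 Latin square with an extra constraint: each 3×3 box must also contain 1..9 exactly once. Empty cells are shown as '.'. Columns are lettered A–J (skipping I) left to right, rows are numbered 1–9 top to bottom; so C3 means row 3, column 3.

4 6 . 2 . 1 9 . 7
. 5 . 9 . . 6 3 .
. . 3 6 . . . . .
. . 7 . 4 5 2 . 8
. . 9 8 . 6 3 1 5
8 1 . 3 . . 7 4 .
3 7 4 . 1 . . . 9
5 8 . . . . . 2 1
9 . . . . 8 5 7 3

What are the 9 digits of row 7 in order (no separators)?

C1 = 8: row 1 has {1,2,4,6,7,9}; col 3 has {3,4,7,9}; box has {3,4,5,6} → only 8 remains.
H1 = 5: row 1 has {1,2,4,6,7,8,9}; col 8 has {1,2,3,4,7}; box has {3,6,7,9} → only 5 remains.
H3 = 8: row 3 has {3,6}; col 8 has {1,2,3,4,5,7}; box has {3,5,6,7,9} → only 8 remains.
A4 = 6: row 4 has {2,4,5,7,8}; col 1 has {3,4,5,8,9}; box has {1,7,8,9} → only 6 remains.
B4 = 3: row 4 has {2,4,5,6,7,8}; col 2 has {1,5,6,7,8}; box has {1,6,7,8,9} → only 3 remains.
D4 = 1: row 4 has {2,3,4,5,6,7,8}; col 4 has {2,3,6,8,9}; box has {3,4,5,6,8} → only 1 remains.
H4 = 9: row 4 has {1,2,3,4,5,6,7,8}; col 8 has {1,2,3,4,5,7,8}; box has {1,2,3,4,5,7,8} → only 9 remains.
A5 = 2: row 5 has {1,3,5,6,8,9}; col 1 has {3,4,5,6,8,9}; box has {1,3,6,7,8,9} → only 2 remains.
B5 = 4: row 5 has {1,2,3,5,6,8,9}; col 2 has {1,3,5,6,7,8}; box has {1,2,3,6,7,8,9} → only 4 remains.
E5 = 7: row 5 has {1,2,3,4,5,6,8,9}; col 5 has {1,4}; box has {1,3,4,5,6,8} → only 7 remains.
C6 = 5: row 6 has {1,3,4,7,8}; col 3 has {3,4,7,8,9}; box has {1,2,3,4,6,7,8,9} → only 5 remains.
J6 = 6: row 6 has {1,3,4,5,7,8}; col 9 has {1,3,5,7,8,9}; box has {1,2,3,4,5,7,8,9} → only 6 remains.
D7 = 5: row 7 has {1,3,4,7,9}; col 4 has {1,2,3,6,8,9}; box has {1,8} → only 5 remains.
F7 = 2: row 7 has {1,3,4,5,7,9}; col 6 has {1,5,6,8}; box has {1,5,8} → only 2 remains.
G7 = 8: row 7 has {1,2,3,4,5,7,9}; col 7 has {2,3,5,6,7,9}; box has {1,2,3,5,7,9} → only 8 remains.
H7 = 6: row 7 has {1,2,3,4,5,7,8,9}; col 8 has {1,2,3,4,5,7,8,9}; box has {1,2,3,5,7,8,9} → only 6 remains.

374512869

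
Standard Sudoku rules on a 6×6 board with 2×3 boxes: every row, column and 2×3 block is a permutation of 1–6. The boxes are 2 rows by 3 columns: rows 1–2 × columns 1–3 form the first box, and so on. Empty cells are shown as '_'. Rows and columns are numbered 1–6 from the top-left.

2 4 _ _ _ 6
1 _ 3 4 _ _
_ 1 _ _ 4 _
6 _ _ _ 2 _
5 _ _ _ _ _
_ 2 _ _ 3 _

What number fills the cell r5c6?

r1c3 = 5: row 1 has {2,4,6}; col 3 has {3}; box has {1,2,3,4} → only 5 remains.
r1c5 = 1: row 1 has {2,4,5,6}; col 5 has {2,3,4}; box has {4,6} → only 1 remains.
r2c2 = 6: row 2 has {1,3,4}; col 2 has {1,2,4}; box has {1,2,3,4,5} → only 6 remains.
r2c5 = 5: row 2 has {1,3,4,6}; col 5 has {1,2,3,4}; box has {1,4,6} → only 5 remains.
r2c6 = 2: row 2 has {1,3,4,5,6}; col 6 has {6}; box has {1,4,5,6} → only 2 remains.
r3c1 = 3: row 3 has {1,4}; col 1 has {1,2,5,6}; box has {1,6} → only 3 remains.
r3c3 = 2: row 3 has {1,3,4}; col 3 has {3,5}; box has {1,3,6} → only 2 remains.
r3c6 = 5: row 3 has {1,2,3,4}; col 6 has {2,6}; box has {2,4} → only 5 remains.
r4c2 = 5: row 4 has {2,6}; col 2 has {1,2,4,6}; box has {1,2,3,6} → only 5 remains.
r4c3 = 4: row 4 has {2,5,6}; col 3 has {2,3,5}; box has {1,2,3,5,6} → only 4 remains.
r5c2 = 3: row 5 has {5}; col 2 has {1,2,4,5,6}; box has {2,5} → only 3 remains.
r5c5 = 6: row 5 has {3,5}; col 5 has {1,2,3,4,5}; box has {3} → only 6 remains.
r6c1 = 4: row 6 has {2,3}; col 1 has {1,2,3,5,6}; box has {2,3,5} → only 4 remains.
r6c6 = 1: row 6 has {2,3,4}; col 6 has {2,5,6}; box has {3,6} → only 1 remains.
r1c4 = 3: row 1 has {1,2,4,5,6}; col 4 has {4}; box has {1,2,4,5,6} → only 3 remains.
r3c4 = 6: row 3 has {1,2,3,4,5}; col 4 has {3,4}; box has {2,4,5} → only 6 remains.
r4c4 = 1: row 4 has {2,4,5,6}; col 4 has {3,4,6}; box has {2,4,5,6} → only 1 remains.
r4c6 = 3: row 4 has {1,2,4,5,6}; col 6 has {1,2,5,6}; box has {1,2,4,5,6} → only 3 remains.
r5c3 = 1: row 5 has {3,5,6}; col 3 has {2,3,4,5}; box has {2,3,4,5} → only 1 remains.
r5c4 = 2: row 5 has {1,3,5,6}; col 4 has {1,3,4,6}; box has {1,3,6} → only 2 remains.
r5c6 = 4: row 5 has {1,2,3,5,6}; col 6 has {1,2,3,5,6}; box has {1,2,3,6} → only 4 remains.

4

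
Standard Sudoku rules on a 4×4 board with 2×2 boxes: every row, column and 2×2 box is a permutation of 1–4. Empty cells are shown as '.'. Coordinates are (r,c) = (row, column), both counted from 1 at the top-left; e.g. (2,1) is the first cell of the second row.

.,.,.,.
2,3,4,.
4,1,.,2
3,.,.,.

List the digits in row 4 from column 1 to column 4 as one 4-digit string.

(1,1) = 1: row 1 has {}; col 1 has {2,3,4}; box has {2,3} → only 1 remains.
(1,2) = 4: row 1 has {1}; col 2 has {1,3}; box has {1,2,3} → only 4 remains.
(1,4) = 3: row 1 has {1,4}; col 4 has {2}; box has {4} → only 3 remains.
(2,4) = 1: row 2 has {2,3,4}; col 4 has {2,3}; box has {3,4} → only 1 remains.
(3,3) = 3: row 3 has {1,2,4}; col 3 has {4}; box has {2} → only 3 remains.
(4,2) = 2: row 4 has {3}; col 2 has {1,3,4}; box has {1,3,4} → only 2 remains.
(4,3) = 1: row 4 has {2,3}; col 3 has {3,4}; box has {2,3} → only 1 remains.
(4,4) = 4: row 4 has {1,2,3}; col 4 has {1,2,3}; box has {1,2,3} → only 4 remains.

3214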